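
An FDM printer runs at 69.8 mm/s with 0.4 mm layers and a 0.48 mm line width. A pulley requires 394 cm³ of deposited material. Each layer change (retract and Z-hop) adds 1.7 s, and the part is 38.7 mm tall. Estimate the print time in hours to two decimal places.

Bead cross-section = 0.4 × 0.48, so 0.192 mm².
Path length: 394000 mm³ / 0.192 mm² → 2052083.3 mm.
Extrusion time = 2052083.3 / 69.8 = 29399.5 s.
Layer count = ceil(38.7 / 0.4) = 97.
Layer-change overhead = 97 × 1.7 = 164.9 s.
Altogether 29399.5 + 164.9 = 29564.4 s, i.e. 8.21 hours.

8.21 hours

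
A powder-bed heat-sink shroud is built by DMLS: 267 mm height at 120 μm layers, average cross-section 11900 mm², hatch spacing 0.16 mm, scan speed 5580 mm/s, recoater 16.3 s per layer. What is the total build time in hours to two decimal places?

Layer count = ceil(267 / 0.12) = 2225.
Hatch length per layer: 11900 / 0.16 → 74375 mm.
Per-layer scan time: 74375 / 5580 → 13.3289 s.
Time per layer: 13.3289 + 16.3 → 29.6289 s.
Total: 2225 × 29.6289 s = 65924.3025 s → 18.31 hours.

18.31 hours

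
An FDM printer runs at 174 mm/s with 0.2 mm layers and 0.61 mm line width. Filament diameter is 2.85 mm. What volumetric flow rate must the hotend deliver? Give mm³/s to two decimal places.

A = 0.2 × 0.61 = 0.122 mm².
Volumetric flow = 174 × 0.122 = 21.23 mm³/s.

21.23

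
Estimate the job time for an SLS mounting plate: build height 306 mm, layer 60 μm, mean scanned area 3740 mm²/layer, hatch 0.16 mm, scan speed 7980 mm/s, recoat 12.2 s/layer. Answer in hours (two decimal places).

Layer count = ceil(306 / 0.06) = 5100.
Scan path per layer: 3740 / 0.16 → 23375 mm.
Scan time per layer = 23375 / 7980, so 2.9292 s.
Layer cycle: 2.9292 + 12.2 → 15.1292 s.
Total: 5100 × 15.1292 s = 77158.92 s → 21.43 hours.

21.43 hours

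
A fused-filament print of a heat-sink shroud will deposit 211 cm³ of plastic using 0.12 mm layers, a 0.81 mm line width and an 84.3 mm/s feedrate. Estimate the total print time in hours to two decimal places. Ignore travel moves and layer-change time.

Line area = 0.12 × 0.81, so 0.0972 mm².
Total extruded path = 211000/0.0972 = 2170781.9 mm.
Time extruding: 2170781.9 / 84.3 → 25750.7 s.
That's 25750.7 s → 7.15 hours.

7.15 hours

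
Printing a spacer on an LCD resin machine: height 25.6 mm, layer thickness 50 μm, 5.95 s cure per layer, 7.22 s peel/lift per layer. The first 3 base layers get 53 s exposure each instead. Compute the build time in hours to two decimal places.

Layer count = ceil(25.6 / 0.05) = 512.
Base layers = 3 × (53 + 7.22) = 180.66 s.
Remaining layers: 509 × (5.95 + 7.22) → 6703.53 s.
Sum: 180.66 + 6703.53 = 6884.19 s → 1.91 hours.

1.91 hours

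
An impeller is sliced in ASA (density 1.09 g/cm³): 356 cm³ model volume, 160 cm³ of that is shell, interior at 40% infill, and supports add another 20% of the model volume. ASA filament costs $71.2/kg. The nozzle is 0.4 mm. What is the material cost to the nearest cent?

Volume inside the shell = 356 − 160 = 196 cm³.
Infill volume: 0.40 × 196 → 78.4 cm³.
Support: 0.20 × 356 → 71.2 cm³.
Total printed volume = 160 + 78.4 + 71.2, so 309.6 cm³.
Mass: 309.6 × 1.09 → 337.464 g.
At $71.2/kg: 337.464/1000 × 71.2 = $24.03.

$24.03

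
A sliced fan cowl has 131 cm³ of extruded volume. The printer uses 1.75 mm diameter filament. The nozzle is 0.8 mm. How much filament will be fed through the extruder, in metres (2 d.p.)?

Filament cross-section = π × (1.75/2)² = 2.4053 mm².
L = 131000 mm³ / 2.4053 mm² = 54463.06 mm, i.e. 54.46 m.

54.46 m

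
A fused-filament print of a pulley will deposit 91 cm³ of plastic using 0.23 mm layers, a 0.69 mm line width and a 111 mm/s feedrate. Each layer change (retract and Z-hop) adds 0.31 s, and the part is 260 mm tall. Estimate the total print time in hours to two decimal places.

1.53 hours

Line area = 0.23 × 0.69, so 0.1587 mm².
Toolpath length = 91 cm³ / 0.1587 mm² = 91000 / 0.1587 = 573408.9 mm.
Print-move time = 573408.9 / 111, so 5165.8 s.
Layers = ⌈260/0.23⌉ = 1131.
Non-print overhead = 1131 × 0.31, so 350.61 s.
Total = 5165.8 + 350.61 = 5516.41 s = 1.53 hours.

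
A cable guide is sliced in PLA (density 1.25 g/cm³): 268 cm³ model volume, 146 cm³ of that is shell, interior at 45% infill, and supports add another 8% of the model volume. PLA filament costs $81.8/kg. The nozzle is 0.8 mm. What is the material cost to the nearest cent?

Volume inside the shell: 268 − 146 → 122 cm³.
Deposited infill = 0.45 × 122 = 54.9 cm³.
Support = 0.08 × 268, so 21.44 cm³.
Deposited volume: 146 + 54.9 + 21.44 → 222.34 cm³.
Mass = 222.34 × 1.25 = 277.925 g.
Cost = 277.925 g / 1000 × $81.8/kg = $22.73.

$22.73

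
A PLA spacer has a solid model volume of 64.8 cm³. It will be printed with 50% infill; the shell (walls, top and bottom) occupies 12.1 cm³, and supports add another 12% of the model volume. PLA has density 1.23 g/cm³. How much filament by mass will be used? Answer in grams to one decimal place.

Infill region: 64.8 − 12.1 → 52.7 cm³.
Deposited infill = 0.50 × 52.7, so 26.35 cm³.
Support = 0.12 × 64.8, so 7.776 cm³.
Total extruded: 12.1 + 26.35 + 7.776 → 46.226 cm³.
Mass = 46.226 × 1.23 = 56.85798 g.

56.9 g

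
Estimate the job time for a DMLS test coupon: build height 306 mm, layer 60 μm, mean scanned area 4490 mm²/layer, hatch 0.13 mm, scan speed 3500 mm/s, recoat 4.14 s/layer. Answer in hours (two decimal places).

19.84 hours

Layer count = ceil(306 / 0.06) = 5100.
Per-layer scan distance = 4490 / 0.13, so 34538.5 mm.
Per-layer scan time = 34538.5 / 3500, so 9.8681 s.
Per-layer time = 9.8681 + 4.14, so 14.0081 s.
5100 layers × 14.0081 s/layer = 71441.31 s, i.e. 19.84 hours.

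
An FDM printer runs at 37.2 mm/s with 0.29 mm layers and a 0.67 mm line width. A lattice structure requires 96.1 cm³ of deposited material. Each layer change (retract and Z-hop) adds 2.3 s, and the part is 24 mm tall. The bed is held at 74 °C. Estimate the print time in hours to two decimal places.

3.75 hours

Bead cross-section: 0.29 × 0.67 → 0.1943 mm².
Path length: 96100 mm³ / 0.1943 mm² → 494596 mm.
Print-move time: 494596 / 37.2 → 13295.6 s.
Number of layers: 24 / 0.29 → 83 (rounded up).
Layer-change overhead = 83 × 2.3, so 190.9 s.
Altogether 13295.6 + 190.9 = 13486.5 s, i.e. 3.75 hours.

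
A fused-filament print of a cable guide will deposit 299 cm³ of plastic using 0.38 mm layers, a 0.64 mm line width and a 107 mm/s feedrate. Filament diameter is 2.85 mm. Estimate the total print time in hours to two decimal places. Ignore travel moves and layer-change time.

3.19 hours

Bead cross-section = 0.38 × 0.64, so 0.2432 mm².
Total extruded path = 299000/0.2432 = 1229440.8 mm.
Time extruding = 1229440.8 / 107 = 11490.1 s.
That's 11490.1 s → 3.19 hours.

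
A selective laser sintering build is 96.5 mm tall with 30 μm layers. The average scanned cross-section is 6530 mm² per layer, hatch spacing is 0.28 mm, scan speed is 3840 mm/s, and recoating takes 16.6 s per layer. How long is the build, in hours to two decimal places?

20.26 hours

Number of layers: 96.5 / 0.03 → 3217 (rounded up).
Per-layer scan distance = 6530 / 0.28, so 23321.4 mm.
Laser time per layer = 23321.4 / 3840 = 6.0733 s.
Layer cycle = 6.0733 + 16.6 = 22.6733 s.
Total: 3217 × 22.6733 s = 72940.0061 s → 20.26 hours.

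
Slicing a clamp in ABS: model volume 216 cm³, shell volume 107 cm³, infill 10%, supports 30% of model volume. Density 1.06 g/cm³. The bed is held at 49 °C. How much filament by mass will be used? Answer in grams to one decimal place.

Volume inside the shell: 216 − 107 → 109 cm³.
Infill volume: 0.10 × 109 → 10.9 cm³.
Support = 0.30 × 216, so 64.8 cm³.
Total extruded = 107 + 10.9 + 64.8 = 182.7 cm³.
Mass = 182.7 × 1.06 = 193.662 g.

193.7 g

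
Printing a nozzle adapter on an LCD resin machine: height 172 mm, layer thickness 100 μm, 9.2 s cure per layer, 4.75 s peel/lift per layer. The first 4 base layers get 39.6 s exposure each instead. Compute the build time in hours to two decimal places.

6.70 hours

Number of layers: 172 / 0.1 → 1720 (rounded up).
Bottom layers: 4 × (39.6 + 4.75) → 177.4 s.
Normal layers = 1716 × (9.2 + 4.75) = 23938.2 s.
Total = 177.4 + 23938.2 = 24115.6 s = 6.70 hours.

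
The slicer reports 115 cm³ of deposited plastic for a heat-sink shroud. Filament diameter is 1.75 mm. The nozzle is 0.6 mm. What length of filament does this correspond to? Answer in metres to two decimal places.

A = π r² = π × 0.875² = 2.4053 mm².
L = 115000 mm³ / 2.4053 mm² = 47811.08 mm, i.e. 47.81 m.

47.81 m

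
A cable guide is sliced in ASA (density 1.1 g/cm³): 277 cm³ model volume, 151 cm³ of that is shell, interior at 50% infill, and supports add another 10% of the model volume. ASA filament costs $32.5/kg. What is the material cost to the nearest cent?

$8.64

Volume inside the shell = 277 − 151, so 126 cm³.
Infill volume = 0.50 × 126, so 63 cm³.
Support = 0.10 × 277, so 27.7 cm³.
Deposited volume = 151 + 63 + 27.7 = 241.7 cm³.
Mass = 241.7 × 1.1, so 265.87 g.
At $32.5/kg: 265.87/1000 × 32.5 = $8.64.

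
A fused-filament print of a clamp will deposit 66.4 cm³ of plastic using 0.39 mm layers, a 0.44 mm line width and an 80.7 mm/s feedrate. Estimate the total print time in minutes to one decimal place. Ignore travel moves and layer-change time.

Extrusion cross-section: 0.39 × 0.44 → 0.1716 mm².
Total extruded path = 66400/0.1716 = 386946.4 mm.
Print-move time = 386946.4 / 80.7, so 4794.9 s.
That's 4794.9 s → 79.9 minutes.

79.9 minutes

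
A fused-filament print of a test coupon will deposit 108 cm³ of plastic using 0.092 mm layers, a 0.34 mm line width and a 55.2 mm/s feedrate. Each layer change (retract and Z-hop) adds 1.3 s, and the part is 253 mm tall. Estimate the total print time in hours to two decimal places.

18.37 hours

Bead cross-section = 0.092 × 0.34, so 0.03128 mm².
Total extruded path = 108000/0.03128 = 3452685.4 mm.
Time extruding = 3452685.4 / 55.2, so 62548.6 s.
Layer count = ceil(253 / 0.092) = 2750.
Z-hop total = 2750 × 1.3 = 3575 s.
Total = 62548.6 + 3575 = 66123.6 s = 18.37 hours.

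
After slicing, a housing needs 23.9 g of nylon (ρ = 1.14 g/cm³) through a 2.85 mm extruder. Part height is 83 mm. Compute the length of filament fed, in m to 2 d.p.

Volume = 23.9 g / 1.14 g·cm⁻³ = 20.9649 cm³ = 20964.9 mm³.
Cross-section of 2.85 mm filament: π·(2.85/2)² = 6.3794 mm².
L = V/A = 20964.9/6.3794 = 3286.34 mm → 3.29 m.

3.29 m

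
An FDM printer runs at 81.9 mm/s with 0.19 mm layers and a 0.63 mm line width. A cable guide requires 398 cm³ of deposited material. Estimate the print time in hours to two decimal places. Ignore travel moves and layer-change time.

11.28 hours

Extrusion cross-section = 0.19 × 0.63, so 0.1197 mm².
Toolpath length = 398 cm³ / 0.1197 mm² = 398000 / 0.1197 = 3324979.1 mm.
Time extruding = 3324979.1 / 81.9 = 40598 s.
40598 s = 11.28 hours.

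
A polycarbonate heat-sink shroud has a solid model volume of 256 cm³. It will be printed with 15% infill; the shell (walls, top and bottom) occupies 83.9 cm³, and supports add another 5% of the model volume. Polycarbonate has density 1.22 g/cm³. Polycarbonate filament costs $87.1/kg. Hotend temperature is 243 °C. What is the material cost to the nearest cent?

$13.02

Infill region = 256 − 83.9 = 172.1 cm³.
Infill deposited: 0.15 × 172.1 → 25.815 cm³.
Support = 0.05 × 256, so 12.8 cm³.
Total printed volume: 83.9 + 25.815 + 12.8 → 122.515 cm³.
Mass = 122.515 × 1.22 = 149.4683 g.
Cost = 149.4683 g / 1000 × $87.1/kg = $13.02.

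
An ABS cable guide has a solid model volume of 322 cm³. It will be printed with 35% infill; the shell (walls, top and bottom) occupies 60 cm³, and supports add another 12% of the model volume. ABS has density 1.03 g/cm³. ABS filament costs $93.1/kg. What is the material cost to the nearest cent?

$18.25

Volume inside the shell = 322 − 60, so 262 cm³.
Deposited infill: 0.35 × 262 → 91.7 cm³.
Support = 0.12 × 322, so 38.64 cm³.
Deposited volume: 60 + 91.7 + 38.64 → 190.34 cm³.
Mass = 190.34 × 1.03 = 196.0502 g.
At $93.1/kg: 196.0502/1000 × 93.1 = $18.25.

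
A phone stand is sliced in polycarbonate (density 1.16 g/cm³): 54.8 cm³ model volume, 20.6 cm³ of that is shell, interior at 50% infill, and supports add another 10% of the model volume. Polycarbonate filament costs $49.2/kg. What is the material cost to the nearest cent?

Infill region = 54.8 − 20.6, so 34.2 cm³.
Infill deposited: 0.50 × 34.2 → 17.1 cm³.
Support = 0.10 × 54.8 = 5.48 cm³.
Total extruded = 20.6 + 17.1 + 5.48, so 43.18 cm³.
Mass = 43.18 × 1.16, so 50.0888 g.
At $49.2/kg: 50.0888/1000 × 49.2 = $2.46.

$2.46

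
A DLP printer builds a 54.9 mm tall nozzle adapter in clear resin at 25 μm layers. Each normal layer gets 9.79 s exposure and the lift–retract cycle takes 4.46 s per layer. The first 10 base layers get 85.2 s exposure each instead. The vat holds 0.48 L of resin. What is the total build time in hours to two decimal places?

Layer count = ceil(54.9 / 0.025) = 2196.
Base layers: 10 × (85.2 + 4.46) → 896.6 s.
Normal layers = 2186 × (9.79 + 4.46) = 31150.5 s.
Total = 896.6 + 31150.5 = 32047.1 s = 8.90 hours.

8.90 hours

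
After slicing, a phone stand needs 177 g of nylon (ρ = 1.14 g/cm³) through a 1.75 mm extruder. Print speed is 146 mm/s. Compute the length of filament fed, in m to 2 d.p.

64.55 m

Extruded volume: 177/1.14 = 155.2632 cm³ (155263.2 mm³).
A = π r² = π × 0.875² = 2.4053 mm².
Length = 155263.2 / 2.4053 = 64550.45 mm = 64.55 m.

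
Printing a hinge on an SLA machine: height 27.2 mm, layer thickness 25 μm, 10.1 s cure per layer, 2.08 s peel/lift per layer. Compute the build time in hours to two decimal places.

Layer count = ceil(27.2 / 0.025) = 1088.
Cycle time = 10.1 + 2.08, so 12.18 s.
Total = 1088 × 12.18 = 13251.84 s = 3.68 hours.

3.68 hours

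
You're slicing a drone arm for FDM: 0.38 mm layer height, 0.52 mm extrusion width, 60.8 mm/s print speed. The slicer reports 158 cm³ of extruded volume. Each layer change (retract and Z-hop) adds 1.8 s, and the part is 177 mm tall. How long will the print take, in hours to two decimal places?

3.89 hours

Line area = 0.38 × 0.52 = 0.1976 mm².
Toolpath length = 158 cm³ / 0.1976 mm² = 158000 / 0.1976 = 799595.1 mm.
Print-move time = 799595.1 / 60.8, so 13151.2 s.
Number of layers: 177 / 0.38 → 466 (rounded up).
Non-print overhead = 466 × 1.8 = 838.8 s.
Total = 13151.2 + 838.8 = 13990 s = 3.89 hours.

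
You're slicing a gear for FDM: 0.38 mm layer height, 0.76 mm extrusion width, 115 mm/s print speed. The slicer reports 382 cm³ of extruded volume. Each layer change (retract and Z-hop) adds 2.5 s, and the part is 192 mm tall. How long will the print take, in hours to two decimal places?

3.55 hours

Bead cross-section: 0.38 × 0.76 → 0.2888 mm².
Toolpath length = 382 cm³ / 0.2888 mm² = 382000 / 0.2888 = 1322714.7 mm.
Extrusion time: 1322714.7 / 115 → 11501.9 s.
Layer count = ceil(192 / 0.38) = 506.
Z-hop total = 506 × 2.5, so 1265 s.
Altogether 11501.9 + 1265 = 12766.9 s, i.e. 3.55 hours.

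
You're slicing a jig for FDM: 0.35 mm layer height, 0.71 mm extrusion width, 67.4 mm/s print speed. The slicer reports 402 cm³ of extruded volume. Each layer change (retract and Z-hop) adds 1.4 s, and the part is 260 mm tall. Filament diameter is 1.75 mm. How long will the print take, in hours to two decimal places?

6.96 hours

Line area: 0.35 × 0.71 → 0.2485 mm².
Total extruded path = 402000/0.2485 = 1617706.2 mm.
Print-move time: 1617706.2 / 67.4 → 24001.6 s.
Layers = ⌈260/0.35⌉ = 743.
Layer-change overhead: 743 × 1.4 → 1040.2 s.
Altogether 24001.6 + 1040.2 = 25041.8 s, i.e. 6.96 hours.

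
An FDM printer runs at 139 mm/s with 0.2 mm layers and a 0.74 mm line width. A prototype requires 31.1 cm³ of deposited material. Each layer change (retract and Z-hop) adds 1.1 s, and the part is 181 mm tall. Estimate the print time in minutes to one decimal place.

41.8 minutes

Line area = 0.2 × 0.74 = 0.148 mm².
Total extruded path = 31100/0.148 = 210135.1 mm.
Time extruding: 210135.1 / 139 → 1511.8 s.
Layers = ⌈181/0.2⌉ = 905.
Non-print overhead: 905 × 1.1 → 995.5 s.
Altogether 1511.8 + 995.5 = 2507.3 s, i.e. 41.8 minutes.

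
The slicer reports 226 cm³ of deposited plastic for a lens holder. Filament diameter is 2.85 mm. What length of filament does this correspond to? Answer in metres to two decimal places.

Filament cross-section = π × (2.85/2)² = 6.3794 mm².
Length = 226 cm³ / 6.3794 mm² = 226000 / 6.3794 = 35426.53 mm = 35.43 m.

35.43 m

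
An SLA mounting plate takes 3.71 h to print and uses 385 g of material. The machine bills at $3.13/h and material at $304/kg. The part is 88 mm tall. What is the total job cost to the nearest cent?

$128.65

Machine cost: 3.13 × 3.71 → $11.6123.
Material cost = 304 × 385/1000 = $117.04.
Total = 11.6123 + 117.04 = 128.6523 ≈ $128.65.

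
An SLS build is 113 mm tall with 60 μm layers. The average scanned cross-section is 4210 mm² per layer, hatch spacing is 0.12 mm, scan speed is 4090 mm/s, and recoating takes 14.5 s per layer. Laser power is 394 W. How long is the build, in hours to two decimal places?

12.08 hours

Layer count = ceil(113 / 0.06) = 1884.
Scan path per layer = 4210 / 0.12, so 35083.3 mm.
Per-layer scan time: 35083.3 / 4090 → 8.5778 s.
Time per layer = 8.5778 + 14.5, so 23.0778 s.
Build time = 1884 × 23.0778 = 43478.5752 s = 12.08 hours.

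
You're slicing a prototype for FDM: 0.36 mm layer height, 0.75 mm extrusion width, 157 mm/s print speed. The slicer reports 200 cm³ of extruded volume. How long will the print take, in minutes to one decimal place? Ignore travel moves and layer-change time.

78.6 minutes

Bead cross-section = 0.36 × 0.75 = 0.27 mm².
Path length: 200000 mm³ / 0.27 mm² → 740740.7 mm.
Print-move time = 740740.7 / 157 = 4718.1 s.
That's 4718.1 s → 78.6 minutes.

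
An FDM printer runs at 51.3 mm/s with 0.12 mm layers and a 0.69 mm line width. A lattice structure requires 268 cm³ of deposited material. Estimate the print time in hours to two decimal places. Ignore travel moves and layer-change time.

Extrusion cross-section: 0.12 × 0.69 → 0.0828 mm².
Total extruded path = 268000/0.0828 = 3236715 mm.
Extrusion time: 3236715 / 51.3 → 63093.9 s.
In the requested units: 63093.9 s = 17.53 hours.

17.53 hours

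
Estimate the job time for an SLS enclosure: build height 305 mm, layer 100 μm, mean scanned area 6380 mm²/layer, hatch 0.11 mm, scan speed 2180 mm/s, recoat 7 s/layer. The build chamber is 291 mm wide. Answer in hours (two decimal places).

28.47 hours

Number of layers: 305 / 0.1 → 3050 (rounded up).
Hatch length per layer: 6380 / 0.11 → 58000 mm.
Per-layer scan time = 58000 / 2180, so 26.6055 s.
Layer cycle = 26.6055 + 7 = 33.6055 s.
Build time = 3050 × 33.6055 = 102496.775 s = 28.47 hours.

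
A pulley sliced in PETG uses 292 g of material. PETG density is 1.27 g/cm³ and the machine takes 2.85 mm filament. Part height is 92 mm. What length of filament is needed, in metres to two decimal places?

36.04 m

Extruded volume: 292/1.27 = 229.9213 cm³ (229921.3 mm³).
Cross-section of 2.85 mm filament: π·(2.85/2)² = 6.3794 mm².
L = V/A = 229921.3/6.3794 = 36041.21 mm → 36.04 m.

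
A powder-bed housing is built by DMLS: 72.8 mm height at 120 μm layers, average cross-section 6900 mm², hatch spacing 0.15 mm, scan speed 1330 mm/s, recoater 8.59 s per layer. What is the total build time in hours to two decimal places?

Number of layers: 72.8 / 0.12 → 607 (rounded up).
Hatch length per layer = 6900 / 0.15, so 46000 mm.
Scan time per layer: 46000 / 1330 → 34.5865 s.
Time per layer = 34.5865 + 8.59 = 43.1765 s.
607 layers × 43.1765 s/layer = 26208.1355 s, i.e. 7.28 hours.

7.28 hours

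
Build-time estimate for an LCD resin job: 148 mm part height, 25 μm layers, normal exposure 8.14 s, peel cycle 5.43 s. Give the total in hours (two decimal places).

22.32 hours

Layers = ⌈148/0.025⌉ = 5920.
Each layer takes: 8.14 + 5.43 → 13.57 s.
Total = 5920 × 13.57 = 80334.4 s = 22.32 hours.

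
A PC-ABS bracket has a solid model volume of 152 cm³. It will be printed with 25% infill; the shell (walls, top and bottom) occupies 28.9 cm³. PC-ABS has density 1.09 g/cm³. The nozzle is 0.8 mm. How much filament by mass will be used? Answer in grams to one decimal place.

65.0 g

Interior volume = 152 − 28.9, so 123.1 cm³.
Infill volume = 0.25 × 123.1 = 30.775 cm³.
Total extruded: 28.9 + 30.775 → 59.675 cm³.
Mass: 59.675 × 1.09 → 65.04575 g.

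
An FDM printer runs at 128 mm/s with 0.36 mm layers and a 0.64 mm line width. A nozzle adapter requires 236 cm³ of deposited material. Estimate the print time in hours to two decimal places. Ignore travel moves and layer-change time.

Line area = 0.36 × 0.64 = 0.2304 mm².
Toolpath length = 236 cm³ / 0.2304 mm² = 236000 / 0.2304 = 1024305.6 mm.
Time extruding = 1024305.6 / 128, so 8002.4 s.
In the requested units: 8002.4 s = 2.22 hours.

2.22 hours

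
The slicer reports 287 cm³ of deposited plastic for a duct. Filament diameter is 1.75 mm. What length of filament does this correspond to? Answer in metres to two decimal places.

119.32 m

A = π r² = π × 0.875² = 2.4053 mm².
Length = 287 cm³ / 2.4053 mm² = 287000 / 2.4053 = 119319.84 mm = 119.32 m.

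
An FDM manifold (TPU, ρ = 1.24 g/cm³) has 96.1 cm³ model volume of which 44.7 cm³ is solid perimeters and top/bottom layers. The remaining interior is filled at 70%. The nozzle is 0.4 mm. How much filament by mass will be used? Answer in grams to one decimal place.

100.0 g

Volume inside the shell = 96.1 − 44.7 = 51.4 cm³.
Deposited infill: 0.70 × 51.4 → 35.98 cm³.
Total extruded = 44.7 + 35.98 = 80.68 cm³.
Mass = 80.68 × 1.24 = 100.0432 g.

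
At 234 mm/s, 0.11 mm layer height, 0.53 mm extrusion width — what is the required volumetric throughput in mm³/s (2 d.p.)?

13.64

A = 0.11 × 0.53 = 0.0583 mm².
Q = v·A = 234 × 0.0583 = 13.64 mm³/s.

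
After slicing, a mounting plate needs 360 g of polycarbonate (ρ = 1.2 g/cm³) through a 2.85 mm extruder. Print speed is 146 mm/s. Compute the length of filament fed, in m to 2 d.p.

Volume = 360 g / 1.2 g·cm⁻³ = 300 cm³ = 300000 mm³.
Cross-section of 2.85 mm filament: π·(2.85/2)² = 6.3794 mm².
L = V/A = 300000/6.3794 = 47026.37 mm → 47.03 m.

47.03 m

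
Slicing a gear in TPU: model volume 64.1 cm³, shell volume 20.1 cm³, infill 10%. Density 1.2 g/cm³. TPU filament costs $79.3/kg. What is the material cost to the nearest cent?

$2.33

Infill region = 64.1 − 20.1 = 44 cm³.
Deposited infill: 0.10 × 44 → 4.4 cm³.
Total extruded = 20.1 + 4.4 = 24.5 cm³.
Mass: 24.5 × 1.2 → 29.4 g.
Cost = 29.4 g / 1000 × $79.3/kg = $2.33.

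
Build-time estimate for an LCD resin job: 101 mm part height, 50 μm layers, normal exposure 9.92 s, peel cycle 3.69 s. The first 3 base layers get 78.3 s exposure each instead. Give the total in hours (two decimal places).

Number of layers: 101 / 0.05 → 2020 (rounded up).
Burn-in layers: 3 × (78.3 + 3.69) → 245.97 s.
Remaining layers = 2017 × (9.92 + 3.69), so 27451.37 s.
Sum: 245.97 + 27451.37 = 27697.34 s → 7.69 hours.

7.69 hours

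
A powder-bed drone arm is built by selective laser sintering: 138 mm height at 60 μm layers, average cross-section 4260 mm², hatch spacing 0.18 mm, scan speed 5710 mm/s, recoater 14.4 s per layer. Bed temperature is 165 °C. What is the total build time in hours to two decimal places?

11.85 hours

Number of layers: 138 / 0.06 → 2300 (rounded up).
Per-layer scan distance = 4260 / 0.18, so 23666.7 mm.
Laser time per layer: 23666.7 / 5710 → 4.1448 s.
Layer cycle = 4.1448 + 14.4, so 18.5448 s.
Build time = 2300 × 18.5448 = 42653.04 s = 11.85 hours.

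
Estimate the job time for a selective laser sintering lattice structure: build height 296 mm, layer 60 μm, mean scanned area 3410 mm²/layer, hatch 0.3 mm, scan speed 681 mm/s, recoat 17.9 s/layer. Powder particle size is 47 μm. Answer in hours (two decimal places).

Layers = ⌈296/0.06⌉ = 4934.
Hatch length per layer = 3410 / 0.3 = 11366.7 mm.
Per-layer scan time = 11366.7 / 681 = 16.6912 s.
Per-layer time = 16.6912 + 17.9 = 34.5912 s.
Build time = 4934 × 34.5912 = 170672.9808 s = 47.41 hours.

47.41 hours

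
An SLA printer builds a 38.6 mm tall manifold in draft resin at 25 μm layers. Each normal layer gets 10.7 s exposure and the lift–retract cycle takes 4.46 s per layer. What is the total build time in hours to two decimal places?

6.50 hours

Number of layers: 38.6 / 0.025 → 1544 (rounded up).
Cycle time: 10.7 + 4.46 → 15.16 s.
Total = 1544 × 15.16 = 23407.04 s = 6.50 hours.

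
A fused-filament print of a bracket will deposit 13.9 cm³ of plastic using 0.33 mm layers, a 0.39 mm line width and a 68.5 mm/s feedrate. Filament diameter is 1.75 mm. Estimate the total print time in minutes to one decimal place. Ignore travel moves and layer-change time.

Line area = 0.33 × 0.39, so 0.1287 mm².
Path length: 13900 mm³ / 0.1287 mm² → 108003.1 mm.
Extrusion time = 108003.1 / 68.5 = 1576.7 s.
1576.7 s = 26.3 minutes.

26.3 minutes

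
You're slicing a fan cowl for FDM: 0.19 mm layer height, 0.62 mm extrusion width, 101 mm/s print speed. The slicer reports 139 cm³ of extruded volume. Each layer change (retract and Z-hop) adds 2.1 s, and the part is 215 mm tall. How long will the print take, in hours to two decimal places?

Line area = 0.19 × 0.62, so 0.1178 mm².
Toolpath length = 139 cm³ / 0.1178 mm² = 139000 / 0.1178 = 1179966 mm.
Print-move time = 1179966 / 101, so 11682.8 s.
Layer count = ceil(215 / 0.19) = 1132.
Z-hop total = 1132 × 2.1 = 2377.2 s.
Altogether 11682.8 + 2377.2 = 14060 s, i.e. 3.91 hours.

3.91 hours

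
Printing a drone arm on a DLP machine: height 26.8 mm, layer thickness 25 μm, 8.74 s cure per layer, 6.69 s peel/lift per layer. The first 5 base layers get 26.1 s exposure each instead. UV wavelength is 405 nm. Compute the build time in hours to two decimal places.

Number of layers: 26.8 / 0.025 → 1072 (rounded up).
Burn-in layers: 5 × (26.1 + 6.69) → 163.95 s.
Normal layers = 1067 × (8.74 + 6.69) = 16463.81 s.
Sum: 163.95 + 16463.81 = 16627.76 s → 4.62 hours.

4.62 hours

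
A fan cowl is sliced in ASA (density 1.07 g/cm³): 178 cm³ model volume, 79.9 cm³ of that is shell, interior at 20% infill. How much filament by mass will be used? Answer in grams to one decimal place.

Interior volume: 178 − 79.9 → 98.1 cm³.
Deposited infill: 0.20 × 98.1 → 19.62 cm³.
Total extruded = 79.9 + 19.62 = 99.52 cm³.
Mass: 99.52 × 1.07 → 106.4864 g.

106.5 g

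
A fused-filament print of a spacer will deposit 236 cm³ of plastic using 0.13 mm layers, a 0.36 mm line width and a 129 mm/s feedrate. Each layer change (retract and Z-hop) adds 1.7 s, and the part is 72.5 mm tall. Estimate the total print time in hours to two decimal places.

Bead cross-section = 0.13 × 0.36, so 0.0468 mm².
Path length: 236000 mm³ / 0.0468 mm² → 5042735 mm.
Print-move time = 5042735 / 129, so 39091 s.
Number of layers: 72.5 / 0.13 → 558 (rounded up).
Non-print overhead: 558 × 1.7 → 948.6 s.
Total = 39091 + 948.6 = 40039.6 s = 11.12 hours.

11.12 hours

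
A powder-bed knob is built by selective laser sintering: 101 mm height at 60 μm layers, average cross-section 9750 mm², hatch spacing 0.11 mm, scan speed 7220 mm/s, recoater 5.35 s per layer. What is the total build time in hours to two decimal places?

Layers = ⌈101/0.06⌉ = 1684.
Hatch length per layer = 9750 / 0.11 = 88636.4 mm.
Laser time per layer: 88636.4 / 7220 → 12.2765 s.
Time per layer: 12.2765 + 5.35 → 17.6265 s.
1684 layers × 17.6265 s/layer = 29683.026 s, i.e. 8.25 hours.

8.25 hours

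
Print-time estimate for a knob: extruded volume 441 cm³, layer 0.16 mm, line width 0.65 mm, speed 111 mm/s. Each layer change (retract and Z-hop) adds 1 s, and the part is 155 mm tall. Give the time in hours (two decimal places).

10.88 hours

Bead cross-section = 0.16 × 0.65 = 0.104 mm².
Path length: 441000 mm³ / 0.104 mm² → 4240384.6 mm.
Time extruding: 4240384.6 / 111 → 38201.7 s.
Layers = ⌈155/0.16⌉ = 969.
Layer-change overhead: 969 × 1 → 969 s.
Total = 38201.7 + 969 = 39170.7 s = 10.88 hours.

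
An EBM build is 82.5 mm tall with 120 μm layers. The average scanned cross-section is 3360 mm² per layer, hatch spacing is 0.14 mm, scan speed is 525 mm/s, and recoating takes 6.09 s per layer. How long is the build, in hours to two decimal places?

9.90 hours

Layer count = ceil(82.5 / 0.12) = 688.
Per-layer scan distance: 3360 / 0.14 → 24000 mm.
Beam time per layer = 24000 / 525 = 45.7143 s.
Layer cycle = 45.7143 + 6.09, so 51.8043 s.
Build time = 688 × 51.8043 = 35641.3584 s = 9.90 hours.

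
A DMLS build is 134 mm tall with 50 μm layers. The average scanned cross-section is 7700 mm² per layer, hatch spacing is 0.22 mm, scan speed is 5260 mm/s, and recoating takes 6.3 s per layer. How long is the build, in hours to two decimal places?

9.64 hours

Layer count = ceil(134 / 0.05) = 2680.
Hatch length per layer: 7700 / 0.22 → 35000 mm.
Per-layer scan time = 35000 / 5260 = 6.654 s.
Layer cycle = 6.654 + 6.3 = 12.954 s.
Build time = 2680 × 12.954 = 34716.72 s = 9.64 hours.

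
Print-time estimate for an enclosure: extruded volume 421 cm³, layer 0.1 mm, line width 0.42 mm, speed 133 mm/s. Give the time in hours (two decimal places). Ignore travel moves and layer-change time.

20.94 hours

Extrusion cross-section = 0.1 × 0.42 = 0.042 mm².
Path length: 421000 mm³ / 0.042 mm² → 10023809.5 mm.
Time extruding = 10023809.5 / 133 = 75367 s.
In the requested units: 75367 s = 20.94 hours.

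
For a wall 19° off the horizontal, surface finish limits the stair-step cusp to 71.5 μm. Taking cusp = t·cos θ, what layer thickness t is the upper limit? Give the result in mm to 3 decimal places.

Layer height = cusp / cos(19°) = 0.0715 / 0.9455 = 0.076 mm.

0.076 mm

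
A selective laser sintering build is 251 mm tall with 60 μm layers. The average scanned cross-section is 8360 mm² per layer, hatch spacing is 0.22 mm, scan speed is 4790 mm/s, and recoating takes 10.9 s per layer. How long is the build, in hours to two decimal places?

21.89 hours

Layer count = ceil(251 / 0.06) = 4184.
Hatch length per layer: 8360 / 0.22 → 38000 mm.
Scan time per layer: 38000 / 4790 → 7.9332 s.
Per-layer time = 7.9332 + 10.9 = 18.8332 s.
Total: 4184 × 18.8332 s = 78798.1088 s → 21.89 hours.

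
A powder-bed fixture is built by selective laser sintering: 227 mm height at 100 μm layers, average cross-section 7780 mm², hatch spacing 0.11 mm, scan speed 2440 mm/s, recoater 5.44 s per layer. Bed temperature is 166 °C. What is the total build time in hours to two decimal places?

Layers = ⌈227/0.1⌉ = 2270.
Hatch length per layer: 7780 / 0.11 → 70727.3 mm.
Laser time per layer = 70727.3 / 2440, so 28.9866 s.
Time per layer = 28.9866 + 5.44, so 34.4266 s.
Total: 2270 × 34.4266 s = 78148.382 s → 21.71 hours.

21.71 hours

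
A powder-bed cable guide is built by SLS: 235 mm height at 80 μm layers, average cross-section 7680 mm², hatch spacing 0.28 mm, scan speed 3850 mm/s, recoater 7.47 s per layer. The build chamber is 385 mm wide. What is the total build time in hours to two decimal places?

Layer count = ceil(235 / 0.08) = 2938.
Per-layer scan distance = 7680 / 0.28 = 27428.6 mm.
Laser time per layer: 27428.6 / 3850 → 7.1243 s.
Per-layer time = 7.1243 + 7.47, so 14.5943 s.
Build time = 2938 × 14.5943 = 42878.0534 s = 11.91 hours.

11.91 hours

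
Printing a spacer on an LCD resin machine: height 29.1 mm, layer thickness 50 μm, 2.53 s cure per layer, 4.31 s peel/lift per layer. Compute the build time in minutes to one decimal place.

66.3 minutes

Layer count = ceil(29.1 / 0.05) = 582.
Each layer takes = 2.53 + 4.31 = 6.84 s.
Total = 582 × 6.84 = 3980.88 s = 66.3 minutes.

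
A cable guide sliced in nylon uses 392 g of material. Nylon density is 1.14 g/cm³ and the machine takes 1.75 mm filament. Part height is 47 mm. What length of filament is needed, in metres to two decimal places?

142.96 m

Extruded volume: 392/1.14 = 343.8596 cm³ (343859.6 mm³).
Cross-section of 1.75 mm filament: π·(1.75/2)² = 2.4053 mm².
Length = 343859.6 / 2.4053 = 142959.13 mm = 142.96 m.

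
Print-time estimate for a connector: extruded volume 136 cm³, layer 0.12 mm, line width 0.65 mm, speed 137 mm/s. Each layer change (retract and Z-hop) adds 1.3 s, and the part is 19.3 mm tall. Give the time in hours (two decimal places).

Extrusion cross-section = 0.12 × 0.65, so 0.078 mm².
Path length: 136000 mm³ / 0.078 mm² → 1743589.7 mm.
Time extruding: 1743589.7 / 137 → 12726.9 s.
Number of layers: 19.3 / 0.12 → 161 (rounded up).
Non-print overhead = 161 × 1.3 = 209.3 s.
Total = 12726.9 + 209.3 = 12936.2 s = 3.59 hours.

3.59 hours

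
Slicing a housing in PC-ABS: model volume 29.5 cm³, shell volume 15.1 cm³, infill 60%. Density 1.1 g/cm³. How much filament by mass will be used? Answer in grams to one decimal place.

26.1 g

Infill region: 29.5 − 15.1 → 14.4 cm³.
Deposited infill = 0.60 × 14.4, so 8.64 cm³.
Deposited volume = 15.1 + 8.64 = 23.74 cm³.
Mass = 23.74 × 1.1, so 26.114 g.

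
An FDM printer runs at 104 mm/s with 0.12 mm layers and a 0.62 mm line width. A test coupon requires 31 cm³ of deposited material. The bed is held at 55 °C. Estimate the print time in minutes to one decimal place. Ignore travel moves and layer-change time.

66.8 minutes

Extrusion cross-section = 0.12 × 0.62 = 0.0744 mm².
Toolpath length = 31 cm³ / 0.0744 mm² = 31000 / 0.0744 = 416666.7 mm.
Extrusion time = 416666.7 / 104, so 4006.4 s.
4006.4 s = 66.8 minutes.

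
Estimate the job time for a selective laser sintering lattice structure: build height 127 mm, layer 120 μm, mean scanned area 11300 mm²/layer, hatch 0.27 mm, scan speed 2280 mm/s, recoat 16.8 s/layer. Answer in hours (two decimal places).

Layer count = ceil(127 / 0.12) = 1059.
Per-layer scan distance: 11300 / 0.27 → 41851.9 mm.
Per-layer scan time = 41851.9 / 2280 = 18.3561 s.
Time per layer: 18.3561 + 16.8 → 35.1561 s.
Build time = 1059 × 35.1561 = 37230.3099 s = 10.34 hours.

10.34 hours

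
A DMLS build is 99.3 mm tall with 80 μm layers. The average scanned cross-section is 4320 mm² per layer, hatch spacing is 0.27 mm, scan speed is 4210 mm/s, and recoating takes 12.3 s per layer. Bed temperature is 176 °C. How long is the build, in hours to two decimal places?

5.55 hours

Layers = ⌈99.3/0.08⌉ = 1242.
Hatch length per layer = 4320 / 0.27 = 16000 mm.
Scan time per layer = 16000 / 4210, so 3.8005 s.
Layer cycle = 3.8005 + 12.3, so 16.1005 s.
Build time = 1242 × 16.1005 = 19996.821 s = 5.55 hours.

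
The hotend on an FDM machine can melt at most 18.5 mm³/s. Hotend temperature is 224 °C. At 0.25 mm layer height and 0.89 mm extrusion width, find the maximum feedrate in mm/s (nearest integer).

Bead cross-section = 0.25 × 0.89, so 0.2225 mm².
v_max = Q/A = 18.5/0.2225 = 83.15 mm/s → 83 mm/s.

83 mm/s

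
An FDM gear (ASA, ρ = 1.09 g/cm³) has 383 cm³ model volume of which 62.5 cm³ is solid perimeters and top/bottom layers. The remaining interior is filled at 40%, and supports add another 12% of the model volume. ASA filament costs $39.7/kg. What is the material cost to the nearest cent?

Interior volume = 383 − 62.5 = 320.5 cm³.
Deposited infill = 0.40 × 320.5, so 128.2 cm³.
Support = 0.12 × 383 = 45.96 cm³.
Total printed volume = 62.5 + 128.2 + 45.96, so 236.66 cm³.
Mass = 236.66 × 1.09 = 257.9594 g.
At $39.7/kg: 257.9594/1000 × 39.7 = $10.24.

$10.24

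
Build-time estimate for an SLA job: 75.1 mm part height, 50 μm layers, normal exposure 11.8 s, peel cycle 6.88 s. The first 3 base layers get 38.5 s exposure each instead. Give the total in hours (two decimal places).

7.82 hours

Layer count = ceil(75.1 / 0.05) = 1502.
Bottom layers: 3 × (38.5 + 6.88) → 136.14 s.
Normal layers: 1499 × (11.8 + 6.88) → 28001.32 s.
Sum: 136.14 + 28001.32 = 28137.46 s → 7.82 hours.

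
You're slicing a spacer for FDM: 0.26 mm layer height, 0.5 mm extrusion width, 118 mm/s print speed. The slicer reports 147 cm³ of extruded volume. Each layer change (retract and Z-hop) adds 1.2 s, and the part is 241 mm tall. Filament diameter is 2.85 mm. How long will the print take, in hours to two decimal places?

2.97 hours

Extrusion cross-section: 0.26 × 0.5 → 0.13 mm².
Total extruded path = 147000/0.13 = 1130769.2 mm.
Print-move time = 1130769.2 / 118, so 9582.8 s.
Layer count = ceil(241 / 0.26) = 927.
Z-hop total = 927 × 1.2, so 1112.4 s.
Altogether 9582.8 + 1112.4 = 10695.2 s, i.e. 2.97 hours.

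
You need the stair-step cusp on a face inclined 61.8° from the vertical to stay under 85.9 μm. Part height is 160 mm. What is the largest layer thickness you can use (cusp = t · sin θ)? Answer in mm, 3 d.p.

t = h_c / sin θ = 0.0859 / 0.8813 = 0.097 mm.

0.097 mm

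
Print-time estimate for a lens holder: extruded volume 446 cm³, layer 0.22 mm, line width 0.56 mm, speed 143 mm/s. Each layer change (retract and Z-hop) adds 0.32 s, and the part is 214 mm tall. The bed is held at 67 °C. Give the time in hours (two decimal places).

7.12 hours

Extrusion cross-section: 0.22 × 0.56 → 0.1232 mm².
Toolpath length = 446 cm³ / 0.1232 mm² = 446000 / 0.1232 = 3620129.9 mm.
Extrusion time = 3620129.9 / 143 = 25315.6 s.
Layer count = ceil(214 / 0.22) = 973.
Z-hop total = 973 × 0.32 = 311.36 s.
Altogether 25315.6 + 311.36 = 25626.96 s, i.e. 7.12 hours.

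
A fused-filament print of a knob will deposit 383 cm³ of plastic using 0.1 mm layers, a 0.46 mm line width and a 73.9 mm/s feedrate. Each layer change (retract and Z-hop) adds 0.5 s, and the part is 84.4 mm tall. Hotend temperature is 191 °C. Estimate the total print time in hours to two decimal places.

31.41 hours

Bead cross-section = 0.1 × 0.46, so 0.046 mm².
Toolpath length = 383 cm³ / 0.046 mm² = 383000 / 0.046 = 8326087 mm.
Time extruding = 8326087 / 73.9 = 112666.9 s.
Layer count = ceil(84.4 / 0.1) = 844.
Z-hop total = 844 × 0.5 = 422 s.
Total = 112666.9 + 422 = 113088.9 s = 31.41 hours.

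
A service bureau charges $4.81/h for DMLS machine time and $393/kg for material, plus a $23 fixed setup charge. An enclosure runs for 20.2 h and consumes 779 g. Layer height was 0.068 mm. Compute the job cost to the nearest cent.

$426.31

Machine cost = 4.81 × 20.2, so $97.162.
Material charge = 393 × 779/1000 = $306.147.
Adding setup: 97.162 + 306.147 + 23 → 426.309 ≈ $426.31.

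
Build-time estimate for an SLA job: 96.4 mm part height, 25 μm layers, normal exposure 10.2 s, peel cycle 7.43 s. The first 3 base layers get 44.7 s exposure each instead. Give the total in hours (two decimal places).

18.91 hours

Layers = ⌈96.4/0.025⌉ = 3856.
Base layers = 3 × (44.7 + 7.43), so 156.39 s.
Normal layers = 3853 × (10.2 + 7.43), so 67928.39 s.
Total = 156.39 + 67928.39 = 68084.78 s = 18.91 hours.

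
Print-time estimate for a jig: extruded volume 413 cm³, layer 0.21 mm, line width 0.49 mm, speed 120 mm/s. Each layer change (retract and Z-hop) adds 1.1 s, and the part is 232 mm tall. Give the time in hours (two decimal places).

9.63 hours

Line area: 0.21 × 0.49 → 0.1029 mm².
Toolpath length = 413 cm³ / 0.1029 mm² = 413000 / 0.1029 = 4013605.4 mm.
Extrusion time: 4013605.4 / 120 → 33446.7 s.
Layers = ⌈232/0.21⌉ = 1105.
Layer-change overhead = 1105 × 1.1 = 1215.5 s.
Total = 33446.7 + 1215.5 = 34662.2 s = 9.63 hours.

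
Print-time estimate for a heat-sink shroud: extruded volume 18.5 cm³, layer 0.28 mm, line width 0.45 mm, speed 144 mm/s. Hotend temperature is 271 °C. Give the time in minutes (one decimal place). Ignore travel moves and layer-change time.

Extrusion cross-section: 0.28 × 0.45 → 0.126 mm².
Total extruded path = 18500/0.126 = 146825.4 mm.
Extrusion time: 146825.4 / 144 → 1019.6 s.
That's 1019.6 s → 17.0 minutes.

17.0 minutes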